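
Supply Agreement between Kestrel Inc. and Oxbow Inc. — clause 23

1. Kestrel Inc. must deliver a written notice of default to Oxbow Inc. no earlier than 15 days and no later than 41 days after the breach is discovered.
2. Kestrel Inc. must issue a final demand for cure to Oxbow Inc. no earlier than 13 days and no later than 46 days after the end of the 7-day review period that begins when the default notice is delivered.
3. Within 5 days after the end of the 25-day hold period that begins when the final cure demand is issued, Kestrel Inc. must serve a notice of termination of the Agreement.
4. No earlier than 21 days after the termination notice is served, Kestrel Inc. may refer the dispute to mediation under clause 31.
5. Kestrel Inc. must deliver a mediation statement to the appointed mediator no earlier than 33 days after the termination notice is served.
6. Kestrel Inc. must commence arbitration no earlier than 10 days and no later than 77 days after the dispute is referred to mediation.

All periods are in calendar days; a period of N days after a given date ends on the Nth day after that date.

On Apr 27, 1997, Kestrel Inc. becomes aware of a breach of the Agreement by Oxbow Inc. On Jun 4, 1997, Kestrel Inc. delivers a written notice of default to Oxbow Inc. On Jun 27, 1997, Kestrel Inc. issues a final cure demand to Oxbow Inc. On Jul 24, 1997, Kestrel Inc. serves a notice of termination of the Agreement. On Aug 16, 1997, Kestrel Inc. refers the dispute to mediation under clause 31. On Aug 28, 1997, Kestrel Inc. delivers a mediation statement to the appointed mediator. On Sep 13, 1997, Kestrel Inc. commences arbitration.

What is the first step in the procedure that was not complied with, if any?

None — every step was satisfied

(1) the permitted window runs from Apr 27, 1997 + 15 = May 12, 1997 to Apr 27, 1997 + 41 = Jun 7, 1997; done Jun 4, 1997, which is between those dates.
(2) the permitted window runs from Jun 11, 1997 + 13 = Jun 24, 1997 to Jun 11, 1997 + 46 = Jul 27, 1997; done Jun 27, 1997, which is between those dates.
(3) due by Jul 22, 1997 + 5 days = Jul 27, 1997; completed Jul 24, 1997, before the deadline.
(4) permitted from Jul 24, 1997 + 21 days = Aug 14, 1997 onward; done Aug 16, 1997 — permitted.
(5) permitted from Jul 24, 1997 + 33 days = Aug 26, 1997 onward; Aug 28, 1997 is on or after that date.
(6) the permitted window runs from Aug 16, 1997 + 10 = Aug 26, 1997 to Aug 16, 1997 + 77 = Nov 1, 1997; done Sep 13, 1997 — within the window.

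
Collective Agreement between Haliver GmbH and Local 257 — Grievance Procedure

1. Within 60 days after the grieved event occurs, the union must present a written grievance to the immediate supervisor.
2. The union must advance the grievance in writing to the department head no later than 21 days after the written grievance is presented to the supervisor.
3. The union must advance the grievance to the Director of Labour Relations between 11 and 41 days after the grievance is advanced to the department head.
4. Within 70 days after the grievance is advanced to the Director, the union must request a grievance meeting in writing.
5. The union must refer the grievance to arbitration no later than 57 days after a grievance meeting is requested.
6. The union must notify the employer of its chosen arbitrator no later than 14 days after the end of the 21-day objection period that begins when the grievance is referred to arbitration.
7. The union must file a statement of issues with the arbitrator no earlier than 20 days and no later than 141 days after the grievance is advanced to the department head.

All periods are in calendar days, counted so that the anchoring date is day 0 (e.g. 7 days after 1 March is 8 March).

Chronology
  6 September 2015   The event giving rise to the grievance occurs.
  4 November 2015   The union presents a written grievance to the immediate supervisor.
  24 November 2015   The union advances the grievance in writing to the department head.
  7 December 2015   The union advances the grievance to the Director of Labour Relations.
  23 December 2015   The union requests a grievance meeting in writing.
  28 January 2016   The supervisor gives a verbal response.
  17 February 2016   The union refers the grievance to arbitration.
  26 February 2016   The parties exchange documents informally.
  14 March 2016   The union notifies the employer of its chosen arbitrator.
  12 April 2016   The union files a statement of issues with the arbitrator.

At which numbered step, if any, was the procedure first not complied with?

None — every step was satisfied

(1) due by 6 September 2015 + 60 days = 5 November 2015; 4 November 2015 is within that limit.
(2) due by 4 November 2015 + 21 days = 25 November 2015; completed 24 November 2015, before the deadline.
(3) the permitted window runs from 24 November 2015 + 11 = 5 December 2015 to 24 November 2015 + 41 = 4 January 2016; done 7 December 2015 — within the window.
(4) due by 7 December 2015 + 70 days = 15 February 2016; completed 23 December 2015, before the deadline.
(5) due by 23 December 2015 + 57 days = 18 February 2016; 17 February 2016 is within that limit.
(6) due by 9 March 2016 + 14 days = 23 March 2016; done 14 March 2016 — timely.
(7) the permitted window runs from 24 November 2015 + 20 = 14 December 2015 to 24 November 2015 + 141 = 13 April 2016; done 12 April 2016, which is between those dates.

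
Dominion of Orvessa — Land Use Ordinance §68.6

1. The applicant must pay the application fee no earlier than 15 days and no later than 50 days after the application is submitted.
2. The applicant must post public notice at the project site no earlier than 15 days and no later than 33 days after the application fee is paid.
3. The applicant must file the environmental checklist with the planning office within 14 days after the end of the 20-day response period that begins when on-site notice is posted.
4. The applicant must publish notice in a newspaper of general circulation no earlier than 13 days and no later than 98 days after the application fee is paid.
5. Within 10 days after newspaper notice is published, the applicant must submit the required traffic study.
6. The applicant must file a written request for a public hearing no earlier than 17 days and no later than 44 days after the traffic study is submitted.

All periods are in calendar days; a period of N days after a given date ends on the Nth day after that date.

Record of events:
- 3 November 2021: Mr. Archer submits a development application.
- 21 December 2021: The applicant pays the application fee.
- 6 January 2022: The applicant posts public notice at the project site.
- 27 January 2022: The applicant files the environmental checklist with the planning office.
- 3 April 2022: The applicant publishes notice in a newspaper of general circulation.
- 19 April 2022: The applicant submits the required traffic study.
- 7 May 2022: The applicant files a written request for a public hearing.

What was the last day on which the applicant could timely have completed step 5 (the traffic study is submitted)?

Step 5 runs from 3 April 2022, when newspaper notice is published. 10 days after 3 April 2022 is 13 April 2022.

13 April 2022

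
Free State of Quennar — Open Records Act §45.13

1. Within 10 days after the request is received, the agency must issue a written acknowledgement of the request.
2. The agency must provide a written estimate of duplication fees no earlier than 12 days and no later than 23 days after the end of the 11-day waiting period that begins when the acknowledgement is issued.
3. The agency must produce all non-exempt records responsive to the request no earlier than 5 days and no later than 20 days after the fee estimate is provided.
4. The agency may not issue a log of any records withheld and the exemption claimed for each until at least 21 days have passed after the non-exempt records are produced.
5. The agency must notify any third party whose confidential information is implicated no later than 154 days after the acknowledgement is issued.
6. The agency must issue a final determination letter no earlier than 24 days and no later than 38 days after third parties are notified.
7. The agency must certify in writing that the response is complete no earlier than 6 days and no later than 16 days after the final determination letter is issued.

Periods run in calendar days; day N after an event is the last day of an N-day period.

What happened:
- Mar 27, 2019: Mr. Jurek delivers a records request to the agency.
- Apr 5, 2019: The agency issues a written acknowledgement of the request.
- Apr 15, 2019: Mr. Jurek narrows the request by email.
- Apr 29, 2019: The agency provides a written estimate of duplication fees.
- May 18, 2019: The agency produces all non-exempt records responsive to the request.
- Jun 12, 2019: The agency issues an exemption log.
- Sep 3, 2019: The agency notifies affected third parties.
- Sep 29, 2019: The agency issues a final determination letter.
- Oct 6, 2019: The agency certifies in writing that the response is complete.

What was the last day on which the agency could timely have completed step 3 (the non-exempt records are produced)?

Step 3 runs from Apr 29, 2019, when the fee estimate is provided. The window is 5–20 days after Apr 29, 2019; it closes on May 19, 2019.

May 19, 2019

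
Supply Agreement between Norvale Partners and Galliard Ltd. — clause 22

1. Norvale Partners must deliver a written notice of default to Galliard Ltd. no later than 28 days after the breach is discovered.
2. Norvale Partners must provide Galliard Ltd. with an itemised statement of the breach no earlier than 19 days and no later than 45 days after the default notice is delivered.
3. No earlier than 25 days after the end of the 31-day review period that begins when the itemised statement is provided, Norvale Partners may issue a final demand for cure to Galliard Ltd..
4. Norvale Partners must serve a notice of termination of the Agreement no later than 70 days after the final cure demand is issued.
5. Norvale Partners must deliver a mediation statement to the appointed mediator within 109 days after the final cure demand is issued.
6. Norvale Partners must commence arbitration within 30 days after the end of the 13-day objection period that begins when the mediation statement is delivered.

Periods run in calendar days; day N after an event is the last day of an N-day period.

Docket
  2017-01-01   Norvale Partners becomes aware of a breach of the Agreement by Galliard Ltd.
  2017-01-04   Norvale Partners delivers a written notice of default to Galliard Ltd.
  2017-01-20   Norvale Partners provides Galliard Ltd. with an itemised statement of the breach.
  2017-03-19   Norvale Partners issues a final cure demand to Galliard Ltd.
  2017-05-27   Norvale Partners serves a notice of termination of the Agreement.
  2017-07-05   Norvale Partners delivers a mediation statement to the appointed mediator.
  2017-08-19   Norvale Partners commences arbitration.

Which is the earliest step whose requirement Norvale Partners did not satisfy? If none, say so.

Step 2

Step 1: 28 days after 2017-01-01 (when the breach is discovered) is 2017-01-29; 2017-01-04 is within that limit.
Step 2: the window is 19–45 days after 2017-01-04 (when the default notice is delivered), so 2017-01-23 through 2017-02-18; done 2017-01-20 — 3 days before the window opened.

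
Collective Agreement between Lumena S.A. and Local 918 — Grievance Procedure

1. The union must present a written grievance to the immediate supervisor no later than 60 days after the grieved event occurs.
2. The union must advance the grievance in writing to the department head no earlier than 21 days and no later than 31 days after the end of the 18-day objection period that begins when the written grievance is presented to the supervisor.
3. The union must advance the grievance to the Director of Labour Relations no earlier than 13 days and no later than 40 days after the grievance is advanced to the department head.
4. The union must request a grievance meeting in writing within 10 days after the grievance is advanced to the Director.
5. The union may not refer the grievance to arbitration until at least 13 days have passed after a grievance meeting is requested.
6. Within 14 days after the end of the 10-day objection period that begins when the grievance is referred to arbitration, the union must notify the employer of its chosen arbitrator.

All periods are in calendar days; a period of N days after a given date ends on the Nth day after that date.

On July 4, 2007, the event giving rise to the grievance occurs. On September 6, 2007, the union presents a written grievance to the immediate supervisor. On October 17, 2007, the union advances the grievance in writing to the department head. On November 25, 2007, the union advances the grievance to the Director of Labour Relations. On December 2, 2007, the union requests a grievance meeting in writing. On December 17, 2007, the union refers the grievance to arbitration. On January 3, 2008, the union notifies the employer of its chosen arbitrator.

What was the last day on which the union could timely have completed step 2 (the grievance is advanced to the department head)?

The written grievance is presented to the supervisor on September 6, 2007; the 18-day objection period therefore ends September 24, 2007, and step 2 runs from that date. The window is 21–31 days after September 24, 2007; it closes on October 25, 2007.

October 25, 2007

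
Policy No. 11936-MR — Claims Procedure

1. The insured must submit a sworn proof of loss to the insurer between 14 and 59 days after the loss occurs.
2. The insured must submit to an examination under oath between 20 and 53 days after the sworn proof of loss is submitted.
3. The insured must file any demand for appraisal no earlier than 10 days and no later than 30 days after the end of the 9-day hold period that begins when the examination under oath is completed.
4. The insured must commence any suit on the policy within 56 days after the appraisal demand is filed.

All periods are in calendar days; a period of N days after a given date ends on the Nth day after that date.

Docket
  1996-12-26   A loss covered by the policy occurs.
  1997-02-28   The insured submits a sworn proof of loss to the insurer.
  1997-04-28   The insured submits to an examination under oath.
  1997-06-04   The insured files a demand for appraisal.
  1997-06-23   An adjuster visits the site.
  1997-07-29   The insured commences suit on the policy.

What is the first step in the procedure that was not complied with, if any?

(1) the permitted window runs from 1996-12-26 + 14 = 1997-01-09 to 1996-12-26 + 59 = 1997-02-23; done 1997-02-28 — 5 days after the window closed.

Step 1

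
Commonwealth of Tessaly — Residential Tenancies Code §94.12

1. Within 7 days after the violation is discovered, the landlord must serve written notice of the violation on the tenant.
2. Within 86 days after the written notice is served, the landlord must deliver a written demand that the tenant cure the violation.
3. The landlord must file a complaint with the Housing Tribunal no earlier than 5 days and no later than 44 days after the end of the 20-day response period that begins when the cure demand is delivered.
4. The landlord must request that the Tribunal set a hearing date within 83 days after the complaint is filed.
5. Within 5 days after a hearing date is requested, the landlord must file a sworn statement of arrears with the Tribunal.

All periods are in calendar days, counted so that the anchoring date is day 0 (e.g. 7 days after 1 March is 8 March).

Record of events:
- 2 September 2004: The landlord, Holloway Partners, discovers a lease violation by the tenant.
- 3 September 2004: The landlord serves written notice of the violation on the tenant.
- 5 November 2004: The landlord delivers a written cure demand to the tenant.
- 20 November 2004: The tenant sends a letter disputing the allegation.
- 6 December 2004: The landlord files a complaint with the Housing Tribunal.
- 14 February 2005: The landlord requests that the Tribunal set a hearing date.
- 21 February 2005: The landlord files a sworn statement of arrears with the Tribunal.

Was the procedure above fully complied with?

(1) due by 2 September 2004 + 7 days = 9 September 2004; completed 3 September 2004, before the deadline.
(2) due by 3 September 2004 + 86 days = 28 November 2004; completed 5 November 2004, before the deadline.
(3) the permitted window runs from 25 November 2004 + 5 = 30 November 2004 to 25 November 2004 + 44 = 8 January 2005; done 6 December 2004, which is between those dates.
(4) due by 6 December 2004 + 83 days = 27 February 2005; done 14 February 2005 — timely.
(5) due by 14 February 2005 + 5 days = 19 February 2005; 21 February 2005 misses that deadline by 2 days.

No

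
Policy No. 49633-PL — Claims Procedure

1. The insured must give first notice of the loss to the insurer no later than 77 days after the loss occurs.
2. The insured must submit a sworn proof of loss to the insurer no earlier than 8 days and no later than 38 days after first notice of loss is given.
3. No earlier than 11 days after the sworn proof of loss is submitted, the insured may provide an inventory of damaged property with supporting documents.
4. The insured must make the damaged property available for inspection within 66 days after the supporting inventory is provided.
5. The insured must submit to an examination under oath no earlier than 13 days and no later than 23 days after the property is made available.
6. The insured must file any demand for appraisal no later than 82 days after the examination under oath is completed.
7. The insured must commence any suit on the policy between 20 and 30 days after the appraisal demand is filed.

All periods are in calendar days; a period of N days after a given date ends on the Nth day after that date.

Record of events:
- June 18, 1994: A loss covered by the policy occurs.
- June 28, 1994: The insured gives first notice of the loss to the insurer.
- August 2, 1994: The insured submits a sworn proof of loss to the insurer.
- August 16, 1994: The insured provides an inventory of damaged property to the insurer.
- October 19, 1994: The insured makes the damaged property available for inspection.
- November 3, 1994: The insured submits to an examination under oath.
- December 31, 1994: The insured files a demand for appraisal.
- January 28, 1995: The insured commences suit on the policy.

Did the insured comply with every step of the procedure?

Yes

(1) due by June 18, 1994 + 77 days = September 3, 1994; June 28, 1994 is within that limit.
(2) the permitted window runs from June 28, 1994 + 8 = July 6, 1994 to June 28, 1994 + 38 = August 5, 1994; done August 2, 1994 — within the window.
(3) permitted from August 2, 1994 + 11 days = August 13, 1994 onward; done August 16, 1994, after the minimum wait.
(4) due by August 16, 1994 + 66 days = October 21, 1994; done October 19, 1994 — timely.
(5) the permitted window runs from October 19, 1994 + 13 = November 1, 1994 to October 19, 1994 + 23 = November 11, 1994; November 3, 1994 falls inside that range.
(6) due by November 3, 1994 + 82 days = January 24, 1995; December 31, 1994 is within that limit.
(7) the permitted window runs from December 31, 1994 + 20 = January 20, 1995 to December 31, 1994 + 30 = January 30, 1995; January 28, 1995 falls inside that range.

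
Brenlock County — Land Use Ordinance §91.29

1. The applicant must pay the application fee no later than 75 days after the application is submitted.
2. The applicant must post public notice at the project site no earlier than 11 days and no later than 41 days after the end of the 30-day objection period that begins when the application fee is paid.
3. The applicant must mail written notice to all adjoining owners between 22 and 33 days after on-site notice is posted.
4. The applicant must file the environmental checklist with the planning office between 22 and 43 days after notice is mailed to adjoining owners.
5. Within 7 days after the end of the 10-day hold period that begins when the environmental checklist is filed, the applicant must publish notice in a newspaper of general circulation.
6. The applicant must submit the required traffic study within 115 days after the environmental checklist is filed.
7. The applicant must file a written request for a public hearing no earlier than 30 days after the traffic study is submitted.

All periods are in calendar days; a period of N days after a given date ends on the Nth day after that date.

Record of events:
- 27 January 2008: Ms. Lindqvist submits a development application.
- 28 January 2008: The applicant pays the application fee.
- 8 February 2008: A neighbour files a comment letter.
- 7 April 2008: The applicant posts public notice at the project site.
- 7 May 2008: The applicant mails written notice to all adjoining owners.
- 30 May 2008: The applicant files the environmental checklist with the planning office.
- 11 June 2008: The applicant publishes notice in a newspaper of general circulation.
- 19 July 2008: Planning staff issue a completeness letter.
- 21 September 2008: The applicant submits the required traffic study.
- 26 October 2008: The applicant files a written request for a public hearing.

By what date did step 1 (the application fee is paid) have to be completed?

11 April 2008

Step 1 runs from 27 January 2008, when the application is submitted. 75 days after 27 January 2008 is 11 April 2008.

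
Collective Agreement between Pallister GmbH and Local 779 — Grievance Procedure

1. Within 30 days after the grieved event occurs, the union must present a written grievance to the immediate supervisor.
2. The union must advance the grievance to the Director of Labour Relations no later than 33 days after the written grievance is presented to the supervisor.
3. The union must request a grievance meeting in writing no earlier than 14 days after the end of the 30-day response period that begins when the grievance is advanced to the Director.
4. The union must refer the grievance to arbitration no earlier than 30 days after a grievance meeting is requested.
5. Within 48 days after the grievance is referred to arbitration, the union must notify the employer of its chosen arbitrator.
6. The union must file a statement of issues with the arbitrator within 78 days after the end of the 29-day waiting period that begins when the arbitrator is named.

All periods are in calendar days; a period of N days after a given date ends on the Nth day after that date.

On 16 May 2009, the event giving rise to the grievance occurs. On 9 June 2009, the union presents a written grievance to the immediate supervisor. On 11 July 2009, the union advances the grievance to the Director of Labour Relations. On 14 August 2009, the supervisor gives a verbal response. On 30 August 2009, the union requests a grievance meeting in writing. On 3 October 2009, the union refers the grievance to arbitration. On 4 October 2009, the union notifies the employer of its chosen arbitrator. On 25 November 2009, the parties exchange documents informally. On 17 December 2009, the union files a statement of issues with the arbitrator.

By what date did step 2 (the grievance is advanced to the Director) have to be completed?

12 July 2009

Step 2 runs from 9 June 2009, when the written grievance is presented to the supervisor. 33 days after 9 June 2009 is 12 July 2009.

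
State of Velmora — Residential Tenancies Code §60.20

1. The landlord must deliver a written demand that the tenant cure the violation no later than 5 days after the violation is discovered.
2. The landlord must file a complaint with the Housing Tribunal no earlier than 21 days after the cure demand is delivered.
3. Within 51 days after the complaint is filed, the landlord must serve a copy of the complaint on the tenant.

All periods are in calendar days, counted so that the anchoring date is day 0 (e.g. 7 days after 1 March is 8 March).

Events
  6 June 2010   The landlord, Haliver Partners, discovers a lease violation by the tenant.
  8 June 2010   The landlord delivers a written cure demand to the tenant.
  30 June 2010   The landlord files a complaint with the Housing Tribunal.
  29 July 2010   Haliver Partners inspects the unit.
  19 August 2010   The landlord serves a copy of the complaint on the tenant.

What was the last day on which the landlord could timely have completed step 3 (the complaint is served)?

20 August 2010

Step 3 runs from 30 June 2010, when the complaint is filed. 51 days after 30 June 2010 is 20 August 2010.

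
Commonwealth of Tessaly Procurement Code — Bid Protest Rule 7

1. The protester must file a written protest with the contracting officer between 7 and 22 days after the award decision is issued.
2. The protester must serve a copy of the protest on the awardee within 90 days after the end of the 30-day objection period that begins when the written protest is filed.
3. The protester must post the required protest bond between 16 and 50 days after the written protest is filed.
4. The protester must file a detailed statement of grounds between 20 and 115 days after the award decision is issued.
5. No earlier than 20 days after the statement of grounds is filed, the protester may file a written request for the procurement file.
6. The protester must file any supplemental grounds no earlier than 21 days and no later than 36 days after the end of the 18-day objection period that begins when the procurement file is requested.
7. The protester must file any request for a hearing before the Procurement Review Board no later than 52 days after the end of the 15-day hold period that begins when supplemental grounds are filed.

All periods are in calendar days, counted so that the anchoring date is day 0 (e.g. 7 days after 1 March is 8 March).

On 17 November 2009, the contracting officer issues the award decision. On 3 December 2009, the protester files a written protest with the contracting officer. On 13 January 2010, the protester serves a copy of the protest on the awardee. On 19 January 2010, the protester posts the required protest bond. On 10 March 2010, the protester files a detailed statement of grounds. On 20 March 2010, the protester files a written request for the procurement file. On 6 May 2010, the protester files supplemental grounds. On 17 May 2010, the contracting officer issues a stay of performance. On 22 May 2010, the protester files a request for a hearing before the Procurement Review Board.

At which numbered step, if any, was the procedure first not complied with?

Step 1: the window is 7–22 days after 17 November 2009 (when the award decision is issued), so 24 November 2009 through 9 December 2009; done 3 December 2009, which is between those dates.
Step 2: 90 days after 2 January 2010 (end of the 30-day objection period, which began when the written protest is filed on 3 December 2009) is 2 April 2010; done 13 January 2010 — timely.
Step 3: the window is 16–50 days after 3 December 2009 (when the written protest is filed), so 19 December 2009 through 22 January 2010; 19 January 2010 falls inside that range.
Step 4: the window is 20–115 days after 17 November 2009 (when the award decision is issued), so 7 December 2009 through 12 March 2010; 10 March 2010 falls inside that range.
Step 5: the earliest permitted date is 20 days after 10 March 2010 (when the statement of grounds is filed), i.e. 30 March 2010; 20 March 2010 is 10 days before the earliest permitted date.
That is the first point of non-compliance.

Step 5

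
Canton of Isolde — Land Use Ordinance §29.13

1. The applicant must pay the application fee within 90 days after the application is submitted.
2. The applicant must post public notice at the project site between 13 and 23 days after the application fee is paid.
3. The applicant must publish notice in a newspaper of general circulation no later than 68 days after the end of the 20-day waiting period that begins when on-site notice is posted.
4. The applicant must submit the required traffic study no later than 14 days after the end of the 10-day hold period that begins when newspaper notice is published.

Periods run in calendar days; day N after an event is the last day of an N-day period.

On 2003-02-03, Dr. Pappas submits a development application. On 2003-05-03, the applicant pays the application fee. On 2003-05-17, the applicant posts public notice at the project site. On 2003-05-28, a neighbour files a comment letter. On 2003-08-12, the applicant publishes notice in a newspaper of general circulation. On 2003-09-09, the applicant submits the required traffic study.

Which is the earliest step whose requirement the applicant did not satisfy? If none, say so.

Step 4

Step 1: 90 days after 2003-02-03 (when the application is submitted) is 2003-05-04; 2003-05-03 is within that limit.
Step 2: the window is 13–23 days after 2003-05-03 (when the application fee is paid), so 2003-05-16 through 2003-05-26; done 2003-05-17 — within the window.
Step 3: 68 days after 2003-06-06 (end of the 20-day waiting period, which began when on-site notice is posted on 2003-05-17) is 2003-08-13; completed 2003-08-12, before the deadline.
Step 4: 14 days after 2003-08-22 (end of the 10-day hold period, which began when newspaper notice is published on 2003-08-12) is 2003-09-05; 2003-09-09 misses that deadline by 4 days.
Later steps need not be reached.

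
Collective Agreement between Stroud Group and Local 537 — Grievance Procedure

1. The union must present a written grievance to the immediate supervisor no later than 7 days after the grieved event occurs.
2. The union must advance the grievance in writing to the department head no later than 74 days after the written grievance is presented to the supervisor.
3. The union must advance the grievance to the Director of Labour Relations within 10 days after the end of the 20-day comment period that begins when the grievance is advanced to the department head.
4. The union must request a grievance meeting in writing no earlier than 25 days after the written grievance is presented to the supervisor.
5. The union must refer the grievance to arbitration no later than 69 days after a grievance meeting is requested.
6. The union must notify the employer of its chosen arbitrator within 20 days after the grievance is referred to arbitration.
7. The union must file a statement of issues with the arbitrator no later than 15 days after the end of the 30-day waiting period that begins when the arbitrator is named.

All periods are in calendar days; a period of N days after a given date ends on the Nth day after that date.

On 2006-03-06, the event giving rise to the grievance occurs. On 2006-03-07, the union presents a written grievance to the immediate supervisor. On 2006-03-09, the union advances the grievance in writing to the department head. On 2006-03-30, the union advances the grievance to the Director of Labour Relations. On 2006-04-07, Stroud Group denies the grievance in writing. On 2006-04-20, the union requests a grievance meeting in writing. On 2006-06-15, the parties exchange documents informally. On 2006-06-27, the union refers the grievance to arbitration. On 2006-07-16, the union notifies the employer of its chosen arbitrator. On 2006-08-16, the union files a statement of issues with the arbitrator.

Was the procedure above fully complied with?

Yes

Step 1 — counting 7 days from 2006-03-06 (when the grieved event occurs) gives a deadline of 2006-03-13; completed 2006-03-07, before the deadline.
Step 2 — counting 74 days from 2006-03-07 (when the written grievance is presented to the supervisor) gives a deadline of 2006-05-20; 2006-03-09 is within that limit.
Step 3 — counting 10 days from 2006-03-29 (end of the 20-day comment period, which began when the grievance is advanced to the department head on 2006-03-09) gives a deadline of 2006-04-08; done 2006-03-30 — timely.
Step 4 — must wait 25 days from 2006-03-07 (when the written grievance is presented to the supervisor), so not before 2006-04-01; done 2006-04-20, after the minimum wait.
Step 5 — counting 69 days from 2006-04-20 (when a grievance meeting is requested) gives a deadline of 2006-06-28; completed 2006-06-27, before the deadline.
Step 6 — counting 20 days from 2006-06-27 (when the grievance is referred to arbitration) gives a deadline of 2006-07-17; 2006-07-16 is within that limit.
Step 7 — counting 15 days from 2006-08-15 (end of the 30-day waiting period, which began when the arbitrator is named on 2006-07-16) gives a deadline of 2006-08-30; 2006-08-16 is within that limit.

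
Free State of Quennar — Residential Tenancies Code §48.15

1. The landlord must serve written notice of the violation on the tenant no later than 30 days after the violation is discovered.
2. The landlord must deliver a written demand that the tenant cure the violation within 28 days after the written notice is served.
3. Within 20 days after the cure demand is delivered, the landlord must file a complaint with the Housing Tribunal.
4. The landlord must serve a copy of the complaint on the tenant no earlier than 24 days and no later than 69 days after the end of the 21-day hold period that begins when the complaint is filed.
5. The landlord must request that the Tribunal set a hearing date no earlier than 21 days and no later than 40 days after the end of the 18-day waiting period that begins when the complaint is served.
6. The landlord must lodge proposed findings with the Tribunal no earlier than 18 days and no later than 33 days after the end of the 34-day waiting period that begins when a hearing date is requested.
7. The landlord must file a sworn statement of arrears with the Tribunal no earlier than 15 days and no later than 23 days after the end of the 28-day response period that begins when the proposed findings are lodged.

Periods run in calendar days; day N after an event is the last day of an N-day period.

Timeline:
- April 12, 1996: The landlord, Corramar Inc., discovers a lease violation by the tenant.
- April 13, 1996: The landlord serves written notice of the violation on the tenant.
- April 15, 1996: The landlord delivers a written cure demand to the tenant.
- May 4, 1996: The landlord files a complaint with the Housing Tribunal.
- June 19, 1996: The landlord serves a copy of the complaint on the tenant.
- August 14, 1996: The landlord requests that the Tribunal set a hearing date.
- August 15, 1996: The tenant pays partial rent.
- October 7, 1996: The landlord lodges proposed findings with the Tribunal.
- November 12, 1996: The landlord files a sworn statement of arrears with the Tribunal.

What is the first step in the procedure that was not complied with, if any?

Step 7

(1) due by April 12, 1996 + 30 days = May 12, 1996; April 13, 1996 is within that limit.
(2) due by April 13, 1996 + 28 days = May 11, 1996; completed April 15, 1996, before the deadline.
(3) due by April 15, 1996 + 20 days = May 5, 1996; May 4, 1996 is within that limit.
(4) the permitted window runs from May 25, 1996 + 24 = June 18, 1996 to May 25, 1996 + 69 = August 2, 1996; done June 19, 1996, which is between those dates.
(5) the permitted window runs from July 7, 1996 + 21 = July 28, 1996 to July 7, 1996 + 40 = August 16, 1996; done August 14, 1996 — within the window.
(6) the permitted window runs from September 17, 1996 + 18 = October 5, 1996 to September 17, 1996 + 33 = October 20, 1996; done October 7, 1996 — within the window.
(7) the permitted window runs from November 4, 1996 + 15 = November 19, 1996 to November 4, 1996 + 23 = November 27, 1996; November 12, 1996 is 7 days too early.
No need to go further; step 7 was not satisfied.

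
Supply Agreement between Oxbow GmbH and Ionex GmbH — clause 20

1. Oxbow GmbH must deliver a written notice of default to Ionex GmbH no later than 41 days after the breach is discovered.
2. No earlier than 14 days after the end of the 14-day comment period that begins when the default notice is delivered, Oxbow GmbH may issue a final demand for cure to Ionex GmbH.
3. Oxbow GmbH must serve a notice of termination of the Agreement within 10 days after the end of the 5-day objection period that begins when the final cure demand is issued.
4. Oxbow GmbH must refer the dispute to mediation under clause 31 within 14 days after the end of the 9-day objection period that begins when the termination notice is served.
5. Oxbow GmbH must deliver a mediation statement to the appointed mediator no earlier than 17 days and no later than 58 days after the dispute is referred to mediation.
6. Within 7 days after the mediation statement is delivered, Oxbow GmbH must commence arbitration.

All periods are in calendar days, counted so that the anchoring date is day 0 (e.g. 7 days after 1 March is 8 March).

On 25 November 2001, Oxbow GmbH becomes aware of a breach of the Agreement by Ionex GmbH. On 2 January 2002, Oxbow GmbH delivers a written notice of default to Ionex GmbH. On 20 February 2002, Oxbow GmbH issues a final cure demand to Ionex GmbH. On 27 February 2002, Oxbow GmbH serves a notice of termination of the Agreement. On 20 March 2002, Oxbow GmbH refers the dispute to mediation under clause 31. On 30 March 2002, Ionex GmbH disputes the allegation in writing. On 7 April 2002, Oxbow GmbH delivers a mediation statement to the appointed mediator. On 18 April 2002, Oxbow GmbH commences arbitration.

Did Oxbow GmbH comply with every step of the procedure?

Step 1 — counting 41 days from 25 November 2001 (when the breach is discovered) gives a deadline of 5 January 2002; completed 2 January 2002, before the deadline.
Step 2 — must wait 14 days from 16 January 2002 (end of the 14-day comment period, which began when the default notice is delivered on 2 January 2002), so not before 30 January 2002; done 20 February 2002 — permitted.
Step 3 — counting 10 days from 25 February 2002 (end of the 5-day objection period, which began when the final cure demand is issued on 20 February 2002) gives a deadline of 7 March 2002; 27 February 2002 is within that limit.
Step 4 — counting 14 days from 8 March 2002 (end of the 9-day objection period, which began when the termination notice is served on 27 February 2002) gives a deadline of 22 March 2002; done 20 March 2002 — timely.
Step 5 — 17 and 58 days from 20 March 2002 (when the dispute is referred to mediation) are 6 April 2002 and 17 May 2002 respectively; done 7 April 2002, which is between those dates.
Step 6 — counting 7 days from 7 April 2002 (when the mediation statement is delivered) gives a deadline of 14 April 2002; 18 April 2002 misses that deadline by 4 days.
No need to go further; step 6 was not satisfied.

No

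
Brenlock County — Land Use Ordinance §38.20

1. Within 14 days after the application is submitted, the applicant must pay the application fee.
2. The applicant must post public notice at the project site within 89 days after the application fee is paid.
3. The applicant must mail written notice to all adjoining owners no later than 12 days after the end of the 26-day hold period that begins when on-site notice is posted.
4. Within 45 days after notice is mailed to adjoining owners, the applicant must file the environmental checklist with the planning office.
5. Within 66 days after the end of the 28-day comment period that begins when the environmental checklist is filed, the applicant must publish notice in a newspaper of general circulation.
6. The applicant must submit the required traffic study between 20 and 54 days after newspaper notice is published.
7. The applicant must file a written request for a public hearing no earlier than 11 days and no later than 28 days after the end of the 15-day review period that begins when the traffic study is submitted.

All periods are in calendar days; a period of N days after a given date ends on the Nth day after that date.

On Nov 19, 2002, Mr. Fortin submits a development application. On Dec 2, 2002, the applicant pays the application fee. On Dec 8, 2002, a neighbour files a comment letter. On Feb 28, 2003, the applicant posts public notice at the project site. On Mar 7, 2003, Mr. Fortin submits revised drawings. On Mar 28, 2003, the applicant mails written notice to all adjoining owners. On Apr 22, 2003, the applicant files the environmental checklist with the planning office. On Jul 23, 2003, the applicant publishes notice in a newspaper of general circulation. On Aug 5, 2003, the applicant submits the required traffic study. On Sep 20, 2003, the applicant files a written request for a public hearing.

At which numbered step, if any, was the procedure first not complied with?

Step 6

Step 1: 14 days after Nov 19, 2002 (when the application is submitted) is Dec 3, 2002; completed Dec 2, 2002, before the deadline.
Step 2: 89 days after Dec 2, 2002 (when the application fee is paid) is Mar 1, 2003; done Feb 28, 2003 — timely.
Step 3: 12 days after Mar 26, 2003 (end of the 26-day hold period, which began when on-site notice is posted on Feb 28, 2003) is Apr 7, 2003; Mar 28, 2003 is within that limit.
Step 4: 45 days after Mar 28, 2003 (when notice is mailed to adjoining owners) is May 12, 2003; Apr 22, 2003 is within that limit.
Step 5: 66 days after May 20, 2003 (end of the 28-day comment period, which began when the environmental checklist is filed on Apr 22, 2003) is Jul 25, 2003; completed Jul 23, 2003, before the deadline.
Step 6: the window is 20–54 days after Jul 23, 2003 (when newspaper notice is published), so Aug 12, 2003 through Sep 15, 2003; Aug 5, 2003 is 7 days too early.
The analysis stops there.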